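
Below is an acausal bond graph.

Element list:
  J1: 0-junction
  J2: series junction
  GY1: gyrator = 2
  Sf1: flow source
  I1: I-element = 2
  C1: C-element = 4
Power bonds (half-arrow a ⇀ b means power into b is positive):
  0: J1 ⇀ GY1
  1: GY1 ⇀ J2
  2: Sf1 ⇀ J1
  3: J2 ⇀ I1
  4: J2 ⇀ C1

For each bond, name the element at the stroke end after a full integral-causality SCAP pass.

#0 stroke at J1
#1 stroke at J2
#2 stroke at Sf1
#3 stroke at I1
#4 stroke at J2

bond 2 →Sf1  (Sf1: flow source, stroke at near end)
bond 0 →J1  (only one effort-in slot at J1)
bond 1 →J2  (GY GY1: same side as bond 0)
bond 3 →I1  (I1 outputs flow p/I1)
bond 4 →J2  (J2: bond 3 brought flow, rest push out)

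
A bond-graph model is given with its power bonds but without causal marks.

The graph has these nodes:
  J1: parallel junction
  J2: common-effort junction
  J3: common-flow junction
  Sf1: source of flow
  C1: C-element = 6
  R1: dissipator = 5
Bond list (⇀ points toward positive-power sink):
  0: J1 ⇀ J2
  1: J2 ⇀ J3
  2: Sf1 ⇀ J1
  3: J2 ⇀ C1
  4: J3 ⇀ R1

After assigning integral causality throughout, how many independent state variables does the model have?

#2 →Sf1  (source Sf1 imposes f)
#0 →J1  (closing 0-jn rule on J1)
#3 →J2  (C1 integral (e out))
#1 →J3  (J2 effort already set via bond 3)
#4 →R1  (J3 needs exactly one f-in)

1  (C1 all integral)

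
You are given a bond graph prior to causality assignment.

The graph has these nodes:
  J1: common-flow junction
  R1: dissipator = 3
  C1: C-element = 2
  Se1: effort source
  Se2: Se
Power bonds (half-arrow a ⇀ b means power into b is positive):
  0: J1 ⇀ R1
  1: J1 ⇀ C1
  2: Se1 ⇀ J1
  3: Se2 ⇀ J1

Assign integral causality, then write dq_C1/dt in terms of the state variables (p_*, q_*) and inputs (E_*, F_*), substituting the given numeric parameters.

dq_C1/dt = E_Se1/3 + E_Se2/3 - q_C1/6

b2 |J1  (Se1 fixes effort; stroke away)
b3 |J1  (Se2: effort source, stroke at far end)
b1 |J1  (C1 integral (e out))
b0 |R1  (closing 1-jn rule on J1)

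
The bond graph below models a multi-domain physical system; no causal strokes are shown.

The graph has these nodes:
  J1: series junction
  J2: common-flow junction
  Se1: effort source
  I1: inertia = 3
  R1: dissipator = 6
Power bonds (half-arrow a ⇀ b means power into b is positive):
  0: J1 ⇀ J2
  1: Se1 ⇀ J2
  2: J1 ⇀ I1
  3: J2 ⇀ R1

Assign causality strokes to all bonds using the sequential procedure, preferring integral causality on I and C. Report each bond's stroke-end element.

β0 |J1
β1 |J2
β2 |I1
β3 |J2

β1 →J2  (Se1 fixes effort; stroke away)
β2 →I1  (I1: I, integral causality)
β0 →J1  (common-f at J1 fixed by 2)
β3 →J2  (J2 flow already set via bond 0)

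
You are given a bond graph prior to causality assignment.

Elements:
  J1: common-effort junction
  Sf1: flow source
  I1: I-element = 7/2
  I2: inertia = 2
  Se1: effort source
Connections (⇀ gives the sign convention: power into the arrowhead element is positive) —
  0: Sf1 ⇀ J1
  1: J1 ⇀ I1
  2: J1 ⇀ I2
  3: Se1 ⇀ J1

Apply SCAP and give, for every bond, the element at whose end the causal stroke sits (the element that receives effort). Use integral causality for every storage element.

#0 stroke→Sf1
#1 stroke→I1
#2 stroke→I2
#3 stroke→J1

b0 stroke at Sf1  (source Sf1 imposes f)
b3 stroke at J1  (Se1 (Se) sets effort on bond)
b1 stroke at I1  (J1: bond 3 brought effort, rest push out)
b2 stroke at I2  (common-e at J1 fixed by 3)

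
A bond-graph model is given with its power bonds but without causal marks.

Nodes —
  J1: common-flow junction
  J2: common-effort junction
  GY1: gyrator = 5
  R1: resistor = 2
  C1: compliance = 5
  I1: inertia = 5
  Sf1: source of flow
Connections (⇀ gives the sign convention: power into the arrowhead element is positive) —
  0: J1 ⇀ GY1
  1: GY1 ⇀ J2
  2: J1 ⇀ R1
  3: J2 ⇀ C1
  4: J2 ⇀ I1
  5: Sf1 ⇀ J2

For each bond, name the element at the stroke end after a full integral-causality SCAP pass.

b0 |GY1
b1 |GY1
b2 |J1
b3 |J2
b4 |I1
b5 |Sf1

β5 stroke at Sf1  (Sf1 (Sf) sets flow on bond)
β3 stroke at J2  (prefer integral on C1)
β1 stroke at GY1  (0-jn J2 has e-setter on 3)
β4 stroke at I1  (common-e at J2 fixed by 3)
β0 stroke at GY1  (GY1 both-in/both-out from 1)
β2 stroke at J1  (common-f at J1 fixed by 0)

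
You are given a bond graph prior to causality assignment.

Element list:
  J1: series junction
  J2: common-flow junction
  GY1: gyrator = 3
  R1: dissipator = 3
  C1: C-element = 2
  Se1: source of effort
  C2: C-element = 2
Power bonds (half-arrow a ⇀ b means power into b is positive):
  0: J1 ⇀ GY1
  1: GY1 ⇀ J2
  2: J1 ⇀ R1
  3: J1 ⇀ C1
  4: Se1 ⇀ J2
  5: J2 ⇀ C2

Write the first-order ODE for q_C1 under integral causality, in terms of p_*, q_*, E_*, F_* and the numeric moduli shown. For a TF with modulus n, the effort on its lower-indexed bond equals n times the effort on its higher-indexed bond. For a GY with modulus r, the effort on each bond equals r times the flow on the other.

#4 stroke→J2  (source Se1 imposes e)
#3 stroke→J1  (prefer integral on C1)
#5 stroke→J2  (C2 outputs effort q/C2)
#1 stroke→GY1  (only one flow-in slot at J2)
#0 stroke→GY1  (GY1 both-in/both-out from 1)
#2 stroke→J1  (J1: bond 0 brought flow, rest push out)

dq_C1/dt = -E_Se1/3 + q_C2/6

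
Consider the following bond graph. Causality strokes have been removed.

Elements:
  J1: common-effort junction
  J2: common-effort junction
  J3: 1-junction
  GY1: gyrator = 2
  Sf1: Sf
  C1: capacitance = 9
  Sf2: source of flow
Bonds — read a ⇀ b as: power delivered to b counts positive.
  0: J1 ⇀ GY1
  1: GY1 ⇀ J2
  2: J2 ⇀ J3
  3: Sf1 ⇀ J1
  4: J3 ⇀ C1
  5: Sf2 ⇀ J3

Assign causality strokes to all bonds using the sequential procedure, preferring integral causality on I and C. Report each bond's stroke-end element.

β0 stroke→J1
β1 stroke→J2
β2 stroke→J3
β3 stroke→Sf1
β4 stroke→J3
β5 stroke→Sf2

β3 →Sf1  (Sf1 (Sf) sets flow on bond)
β5 →Sf2  (source Sf2 imposes f)
β0 →J1  (J1 needs exactly one e-in)
β2 →J3  (1-jn J3 has f-setter on 5)
β4 →J3  (common-f at J3 fixed by 5)
β1 →J2  (through GY1, causality inverts; strokes same side of GY1)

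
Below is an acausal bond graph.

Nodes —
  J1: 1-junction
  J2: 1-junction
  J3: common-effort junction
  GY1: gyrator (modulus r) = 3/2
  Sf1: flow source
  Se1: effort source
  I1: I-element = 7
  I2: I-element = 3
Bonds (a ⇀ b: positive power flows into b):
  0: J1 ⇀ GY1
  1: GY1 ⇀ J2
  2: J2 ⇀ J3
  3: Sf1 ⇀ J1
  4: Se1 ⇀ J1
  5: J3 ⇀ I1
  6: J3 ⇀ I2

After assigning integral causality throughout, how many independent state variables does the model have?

#3 stroke→Sf1  (Sf1 fixes flow; stroke at Sf1)
#4 stroke→J1  (Se1 fixes effort; stroke away)
#0 stroke→J1  (J1 flow already set via bond 3)
#1 stroke→J2  (GY1: gyrator matches bond 0)
#2 stroke→J3  (J2: last free bond brings flow in)
#5 stroke→I1  (J3: bond 2 brought effort, rest push out)
#6 stroke→I2  (common-e at J3 fixed by 2)

2  (I1, I2 all integral)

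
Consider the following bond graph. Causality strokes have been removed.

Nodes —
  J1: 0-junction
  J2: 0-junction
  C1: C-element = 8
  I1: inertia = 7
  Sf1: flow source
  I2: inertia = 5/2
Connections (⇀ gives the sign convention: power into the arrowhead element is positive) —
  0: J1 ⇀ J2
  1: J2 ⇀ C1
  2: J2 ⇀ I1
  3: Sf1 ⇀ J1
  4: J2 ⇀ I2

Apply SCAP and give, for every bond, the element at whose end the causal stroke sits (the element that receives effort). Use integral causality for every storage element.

b3 stroke→Sf1  (Sf1 fixes flow; stroke at Sf1)
b0 stroke→J1  (only one effort-in slot at J1)
b1 stroke→J2  (C1 integral (e out))
b2 stroke→I1  (0-jn J2 has e-setter on 1)
b4 stroke→I2  (J2: bond 1 brought effort, rest push out)

#0 →J1
#1 →J2
#2 →I1
#3 →Sf1
#4 →I2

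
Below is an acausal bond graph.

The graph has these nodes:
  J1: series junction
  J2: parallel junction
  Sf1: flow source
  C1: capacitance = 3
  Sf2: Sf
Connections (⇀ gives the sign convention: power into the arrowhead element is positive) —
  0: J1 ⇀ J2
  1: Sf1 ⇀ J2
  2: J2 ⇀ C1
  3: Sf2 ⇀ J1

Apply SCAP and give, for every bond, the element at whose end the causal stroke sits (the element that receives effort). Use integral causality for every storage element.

β1 →Sf1  (Sf1 (Sf) sets flow on bond)
β3 →Sf2  (Sf2 fixes flow; stroke at Sf2)
β0 →J1  (J1: bond 3 brought flow, rest push out)
β2 →J2  (J2 needs exactly one e-in)

bond 0 stroke→J1
bond 1 stroke→Sf1
bond 2 stroke→J2
bond 3 stroke→Sf2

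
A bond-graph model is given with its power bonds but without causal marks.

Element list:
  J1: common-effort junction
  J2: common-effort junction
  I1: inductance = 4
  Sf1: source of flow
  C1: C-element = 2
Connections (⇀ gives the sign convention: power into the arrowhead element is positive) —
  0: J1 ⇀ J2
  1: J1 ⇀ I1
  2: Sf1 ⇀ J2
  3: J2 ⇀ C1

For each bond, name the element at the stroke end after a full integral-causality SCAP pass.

bond 0 stroke→J1
bond 1 stroke→I1
bond 2 stroke→Sf1
bond 3 stroke→J2

β2 →Sf1  (Sf1: flow source, stroke at near end)
β1 →I1  (prefer integral on I1)
β0 →J1  (J1 needs exactly one e-in)
β3 →J2  (J2: last free bond brings effort in)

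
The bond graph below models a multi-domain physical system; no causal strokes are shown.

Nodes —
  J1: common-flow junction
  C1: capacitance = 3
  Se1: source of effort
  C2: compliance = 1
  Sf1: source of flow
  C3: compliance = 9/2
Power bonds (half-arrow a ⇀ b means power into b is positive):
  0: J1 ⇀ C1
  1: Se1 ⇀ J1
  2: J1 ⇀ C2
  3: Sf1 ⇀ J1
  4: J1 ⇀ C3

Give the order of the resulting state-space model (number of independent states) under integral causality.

b1 →J1  (Se1 (Se) sets effort on bond)
b3 →Sf1  (source Sf1 imposes f)
b0 →J1  (J1: bond 3 brought flow, rest push out)
b2 →J1  (1-jn J1 has f-setter on 3)
b4 →J1  (common-f at J1 fixed by 3)

3  (C1, C2, C3 all integral)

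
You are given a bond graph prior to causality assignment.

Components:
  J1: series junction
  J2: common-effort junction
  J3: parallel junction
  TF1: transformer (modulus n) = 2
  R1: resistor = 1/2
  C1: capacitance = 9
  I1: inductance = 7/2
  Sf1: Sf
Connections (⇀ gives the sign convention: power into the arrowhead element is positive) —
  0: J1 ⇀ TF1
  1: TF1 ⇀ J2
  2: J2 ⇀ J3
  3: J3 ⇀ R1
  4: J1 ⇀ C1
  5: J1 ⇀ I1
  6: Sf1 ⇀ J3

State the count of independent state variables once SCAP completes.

b6 stroke→Sf1  (Sf1: flow source, stroke at near end)
b4 stroke→J1  (C1 outputs effort q/C1)
b5 stroke→I1  (prefer integral on I1)
b0 stroke→J1  (1-jn J1 has f-setter on 5)
b1 stroke→TF1  (through TF1, causality passes straight; one stroke at TF1)
b2 stroke→J2  (only one effort-in slot at J2)
b3 stroke→J3  (J3 needs exactly one e-in)

2  (C1, I1 all integral)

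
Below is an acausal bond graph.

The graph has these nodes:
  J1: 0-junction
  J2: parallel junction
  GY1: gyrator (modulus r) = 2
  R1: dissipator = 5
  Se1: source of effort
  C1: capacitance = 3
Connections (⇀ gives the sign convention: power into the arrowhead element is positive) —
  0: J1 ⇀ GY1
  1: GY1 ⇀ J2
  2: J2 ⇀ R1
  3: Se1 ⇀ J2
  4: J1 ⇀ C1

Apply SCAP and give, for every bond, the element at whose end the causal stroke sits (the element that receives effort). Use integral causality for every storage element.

β0 →GY1
β1 →GY1
β2 →R1
β3 →J2
β4 →J1

β3 stroke at J2  (Se1: effort source, stroke at far end)
β1 stroke at GY1  (J2 effort already set via bond 3)
β2 stroke at R1  (common-e at J2 fixed by 3)
β0 stroke at GY1  (GY1: gyrator matches bond 1)
β4 stroke at J1  (closing 0-jn rule on J1)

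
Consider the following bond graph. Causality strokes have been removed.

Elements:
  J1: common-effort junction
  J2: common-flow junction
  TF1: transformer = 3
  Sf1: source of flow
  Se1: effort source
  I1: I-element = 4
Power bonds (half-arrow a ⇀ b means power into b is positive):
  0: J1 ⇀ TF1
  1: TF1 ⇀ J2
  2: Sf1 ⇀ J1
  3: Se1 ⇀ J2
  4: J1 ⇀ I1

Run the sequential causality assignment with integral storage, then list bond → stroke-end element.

β2 stroke at Sf1  (Sf1 (Sf) sets flow on bond)
β3 stroke at J2  (Se1 fixes effort; stroke away)
β1 stroke at TF1  (J2: last free bond brings flow in)
β0 stroke at J1  (through TF1, causality passes straight; one stroke at TF1)
β4 stroke at I1  (J1: bond 0 brought effort, rest push out)

b0 →J1
b1 →TF1
b2 →Sf1
b3 →J2
b4 →I1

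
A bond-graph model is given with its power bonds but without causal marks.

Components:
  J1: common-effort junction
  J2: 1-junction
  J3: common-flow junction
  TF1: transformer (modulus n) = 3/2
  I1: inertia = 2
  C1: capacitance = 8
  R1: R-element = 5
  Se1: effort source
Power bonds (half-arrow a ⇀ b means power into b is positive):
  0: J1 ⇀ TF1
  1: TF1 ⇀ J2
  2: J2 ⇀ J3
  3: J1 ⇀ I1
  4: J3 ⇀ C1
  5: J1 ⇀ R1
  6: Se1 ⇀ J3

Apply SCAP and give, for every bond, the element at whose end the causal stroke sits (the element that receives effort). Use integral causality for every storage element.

β0 |J1
β1 |TF1
β2 |J2
β3 |I1
β4 |J3
β5 |R1
β6 |J3

b6 |J3  (Se1: effort source, stroke at far end)
b3 |I1  (prefer integral on I1)
b4 |J3  (prefer integral on C1)
b2 |J2  (J3: last free bond brings flow in)
b1 |TF1  (J2 needs exactly one f-in)
b0 |J1  (TF1: transformer flips bond 1)
b5 |R1  (common-e at J1 fixed by 0)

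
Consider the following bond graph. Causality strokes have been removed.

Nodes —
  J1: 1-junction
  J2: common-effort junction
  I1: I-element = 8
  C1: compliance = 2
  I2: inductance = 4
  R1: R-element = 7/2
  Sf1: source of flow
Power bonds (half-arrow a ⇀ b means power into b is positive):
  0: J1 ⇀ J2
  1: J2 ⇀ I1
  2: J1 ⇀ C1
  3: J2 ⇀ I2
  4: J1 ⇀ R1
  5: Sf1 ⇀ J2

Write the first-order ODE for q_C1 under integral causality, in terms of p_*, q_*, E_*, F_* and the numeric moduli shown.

b5 stroke→Sf1  (Sf1: flow source, stroke at near end)
b1 stroke→I1  (I1 integral (f out))
b2 stroke→J1  (prefer integral on C1)
b3 stroke→I2  (I2: I, integral causality)
b0 stroke→J2  (only one effort-in slot at J2)
b4 stroke→J1  (J1 flow already set via bond 0)

dq_C1/dt = -F_Sf1 + p_I1/8 + p_I2/4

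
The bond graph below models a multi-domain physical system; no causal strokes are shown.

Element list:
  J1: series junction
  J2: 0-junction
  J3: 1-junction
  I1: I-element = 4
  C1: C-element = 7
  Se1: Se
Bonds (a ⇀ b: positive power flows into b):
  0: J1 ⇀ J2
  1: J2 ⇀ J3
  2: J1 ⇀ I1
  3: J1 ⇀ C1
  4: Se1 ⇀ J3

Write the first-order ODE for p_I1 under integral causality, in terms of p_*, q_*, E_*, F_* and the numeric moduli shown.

dp_I1/dt = E_Se1 - q_C1/7

#4 stroke→J3  (Se1 fixes effort; stroke away)
#1 stroke→J2  (J3: last free bond brings flow in)
#0 stroke→J1  (common-e at J2 fixed by 1)
#2 stroke→I1  (I1 outputs flow p/I1)
#3 stroke→J1  (J1: bond 2 brought flow, rest push out)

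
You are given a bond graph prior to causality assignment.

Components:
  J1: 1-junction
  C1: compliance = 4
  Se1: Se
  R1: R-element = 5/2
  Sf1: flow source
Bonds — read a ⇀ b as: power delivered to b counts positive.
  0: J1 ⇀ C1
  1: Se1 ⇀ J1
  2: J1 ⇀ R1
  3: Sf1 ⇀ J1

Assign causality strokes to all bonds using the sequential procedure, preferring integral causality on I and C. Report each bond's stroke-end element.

#0 stroke at J1
#1 stroke at J1
#2 stroke at J1
#3 stroke at Sf1

b1 stroke→J1  (Se1 fixes effort; stroke away)
b3 stroke→Sf1  (Sf1 fixes flow; stroke at Sf1)
b0 stroke→J1  (J1 flow already set via bond 3)
b2 stroke→J1  (J1 flow already set via bond 3)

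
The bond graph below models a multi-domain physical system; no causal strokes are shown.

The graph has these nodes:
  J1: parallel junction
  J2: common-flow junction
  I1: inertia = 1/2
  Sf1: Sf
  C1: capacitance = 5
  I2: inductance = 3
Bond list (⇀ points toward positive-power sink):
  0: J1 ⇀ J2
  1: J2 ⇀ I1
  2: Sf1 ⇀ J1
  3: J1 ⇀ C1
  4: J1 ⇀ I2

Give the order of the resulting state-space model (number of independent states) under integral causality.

3  (C1, I1, I2 all integral)

b2 →Sf1  (Sf1 (Sf) sets flow on bond)
b1 →I1  (prefer integral on I1)
b0 →J2  (J2: bond 1 brought flow, rest push out)
b3 →J1  (C1: C, integral causality)
b4 →I2  (J1: bond 3 brought effort, rest push out)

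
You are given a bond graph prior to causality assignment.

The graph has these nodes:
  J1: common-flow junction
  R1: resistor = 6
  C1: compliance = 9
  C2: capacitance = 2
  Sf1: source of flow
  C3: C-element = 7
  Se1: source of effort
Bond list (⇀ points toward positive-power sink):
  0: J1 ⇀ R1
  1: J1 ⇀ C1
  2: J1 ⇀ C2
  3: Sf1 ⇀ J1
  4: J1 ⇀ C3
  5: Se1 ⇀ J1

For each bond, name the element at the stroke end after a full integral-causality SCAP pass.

#0 →J1
#1 →J1
#2 →J1
#3 →Sf1
#4 →J1
#5 →J1

β3 stroke at Sf1  (Sf1 (Sf) sets flow on bond)
β5 stroke at J1  (Se1 (Se) sets effort on bond)
β0 stroke at J1  (J1: bond 3 brought flow, rest push out)
β1 stroke at J1  (common-f at J1 fixed by 3)
β2 stroke at J1  (common-f at J1 fixed by 3)
β4 stroke at J1  (J1 flow already set via bond 3)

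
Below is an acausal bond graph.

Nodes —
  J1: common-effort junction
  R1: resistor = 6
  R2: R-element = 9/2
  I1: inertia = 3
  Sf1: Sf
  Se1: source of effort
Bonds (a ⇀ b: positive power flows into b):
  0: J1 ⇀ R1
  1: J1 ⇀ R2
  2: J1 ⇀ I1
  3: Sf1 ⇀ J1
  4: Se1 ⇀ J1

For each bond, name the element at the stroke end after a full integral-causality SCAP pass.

β0 |R1
β1 |R2
β2 |I1
β3 |Sf1
β4 |J1

b3 stroke at Sf1  (source Sf1 imposes f)
b4 stroke at J1  (Se1: effort source, stroke at far end)
b0 stroke at R1  (J1: bond 4 brought effort, rest push out)
b1 stroke at R2  (0-jn J1 has e-setter on 4)
b2 stroke at I1  (0-jn J1 has e-setter on 4)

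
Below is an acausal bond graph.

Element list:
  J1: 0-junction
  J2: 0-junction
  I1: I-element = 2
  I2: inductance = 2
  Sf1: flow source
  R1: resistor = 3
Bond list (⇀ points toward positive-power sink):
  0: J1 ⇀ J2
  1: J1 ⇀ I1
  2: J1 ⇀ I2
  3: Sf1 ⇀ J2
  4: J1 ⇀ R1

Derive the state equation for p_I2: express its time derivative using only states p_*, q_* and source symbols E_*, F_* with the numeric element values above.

dp_I2/dt = 3*F_Sf1 - 3*p_I1/2 - 3*p_I2/2

b3 |Sf1  (Sf1 fixes flow; stroke at Sf1)
b0 |J2  (closing 0-jn rule on J2)
b1 |I1  (I1 integral (f out))
b2 |I2  (I2: I, integral causality)
b4 |J1  (closing 0-jn rule on J1)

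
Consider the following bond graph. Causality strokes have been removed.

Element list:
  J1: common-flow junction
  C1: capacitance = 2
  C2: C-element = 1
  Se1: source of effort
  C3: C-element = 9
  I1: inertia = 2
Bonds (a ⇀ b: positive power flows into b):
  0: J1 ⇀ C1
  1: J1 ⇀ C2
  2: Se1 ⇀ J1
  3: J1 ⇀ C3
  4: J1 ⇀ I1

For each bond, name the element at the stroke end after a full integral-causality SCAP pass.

bond 2 →J1  (Se1: effort source, stroke at far end)
bond 0 →J1  (C1 integral (e out))
bond 1 →J1  (prefer integral on C2)
bond 3 →J1  (C3 integral (e out))
bond 4 →I1  (J1: last free bond brings flow in)

bond 0 stroke at J1
bond 1 stroke at J1
bond 2 stroke at J1
bond 3 stroke at J1
bond 4 stroke at I1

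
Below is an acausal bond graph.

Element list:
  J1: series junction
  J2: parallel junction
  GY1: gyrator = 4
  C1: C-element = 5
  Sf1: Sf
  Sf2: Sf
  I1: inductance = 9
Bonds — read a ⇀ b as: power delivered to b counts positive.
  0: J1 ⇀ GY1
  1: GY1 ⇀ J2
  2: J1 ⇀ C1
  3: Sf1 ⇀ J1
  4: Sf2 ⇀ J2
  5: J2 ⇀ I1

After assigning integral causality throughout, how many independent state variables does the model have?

bond 3 |Sf1  (Sf1 (Sf) sets flow on bond)
bond 4 |Sf2  (Sf2 (Sf) sets flow on bond)
bond 0 |J1  (J1: bond 3 brought flow, rest push out)
bond 2 |J1  (J1: bond 3 brought flow, rest push out)
bond 1 |J2  (GY GY1: same side as bond 0)
bond 5 |I1  (J2: bond 1 brought effort, rest push out)

2  (C1, I1 all integral)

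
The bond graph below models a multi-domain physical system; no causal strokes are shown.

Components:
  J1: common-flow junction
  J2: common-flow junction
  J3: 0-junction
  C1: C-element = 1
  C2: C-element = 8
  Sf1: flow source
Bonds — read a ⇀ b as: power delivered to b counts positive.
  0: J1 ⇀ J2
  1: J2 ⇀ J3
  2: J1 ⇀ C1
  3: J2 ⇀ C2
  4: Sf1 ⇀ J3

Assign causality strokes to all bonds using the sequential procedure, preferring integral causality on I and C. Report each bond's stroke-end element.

b0 stroke→J2
b1 stroke→J3
b2 stroke→J1
b3 stroke→J2
b4 stroke→Sf1

bond 4 →Sf1  (Sf1 (Sf) sets flow on bond)
bond 1 →J3  (J3 needs exactly one e-in)
bond 0 →J2  (J2: bond 1 brought flow, rest push out)
bond 3 →J2  (J2 flow already set via bond 1)
bond 2 →J1  (1-jn J1 has f-setter on 0)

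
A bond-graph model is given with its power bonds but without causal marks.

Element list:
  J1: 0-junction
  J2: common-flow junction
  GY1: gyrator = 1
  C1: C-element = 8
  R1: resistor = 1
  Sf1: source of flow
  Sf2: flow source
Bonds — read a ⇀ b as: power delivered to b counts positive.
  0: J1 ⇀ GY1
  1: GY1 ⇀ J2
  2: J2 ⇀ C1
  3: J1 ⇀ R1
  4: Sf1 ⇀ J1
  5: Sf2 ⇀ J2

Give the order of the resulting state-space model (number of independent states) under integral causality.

bond 4 stroke→Sf1  (source Sf1 imposes f)
bond 5 stroke→Sf2  (source Sf2 imposes f)
bond 1 stroke→J2  (J2: bond 5 brought flow, rest push out)
bond 2 stroke→J2  (common-f at J2 fixed by 5)
bond 0 stroke→J1  (GY GY1: same side as bond 1)
bond 3 stroke→R1  (common-e at J1 fixed by 0)

1  (C1 all integral)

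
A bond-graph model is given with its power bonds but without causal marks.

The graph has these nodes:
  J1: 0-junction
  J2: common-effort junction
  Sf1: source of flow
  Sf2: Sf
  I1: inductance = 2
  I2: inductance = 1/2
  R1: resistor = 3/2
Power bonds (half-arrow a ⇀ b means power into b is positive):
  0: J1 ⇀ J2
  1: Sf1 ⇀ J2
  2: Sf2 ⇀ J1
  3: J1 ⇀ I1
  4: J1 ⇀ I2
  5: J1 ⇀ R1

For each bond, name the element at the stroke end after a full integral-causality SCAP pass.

#0 →J2
#1 →Sf1
#2 →Sf2
#3 →I1
#4 →I2
#5 →J1

#1 stroke→Sf1  (Sf1: flow source, stroke at near end)
#2 stroke→Sf2  (Sf2 fixes flow; stroke at Sf2)
#0 stroke→J2  (closing 0-jn rule on J2)
#3 stroke→I1  (prefer integral on I1)
#4 stroke→I2  (I2 outputs flow p/I2)
#5 stroke→J1  (only one effort-in slot at J1)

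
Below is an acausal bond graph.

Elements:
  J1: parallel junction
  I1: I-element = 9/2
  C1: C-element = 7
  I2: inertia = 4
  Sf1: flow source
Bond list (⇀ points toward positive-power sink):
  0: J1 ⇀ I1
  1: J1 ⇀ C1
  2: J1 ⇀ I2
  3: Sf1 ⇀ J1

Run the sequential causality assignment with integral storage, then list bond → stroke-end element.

β3 stroke at Sf1  (Sf1 fixes flow; stroke at Sf1)
β0 stroke at I1  (prefer integral on I1)
β1 stroke at J1  (C1 outputs effort q/C1)
β2 stroke at I2  (J1: bond 1 brought effort, rest push out)

b0 stroke→I1
b1 stroke→J1
b2 stroke→I2
b3 stroke→Sf1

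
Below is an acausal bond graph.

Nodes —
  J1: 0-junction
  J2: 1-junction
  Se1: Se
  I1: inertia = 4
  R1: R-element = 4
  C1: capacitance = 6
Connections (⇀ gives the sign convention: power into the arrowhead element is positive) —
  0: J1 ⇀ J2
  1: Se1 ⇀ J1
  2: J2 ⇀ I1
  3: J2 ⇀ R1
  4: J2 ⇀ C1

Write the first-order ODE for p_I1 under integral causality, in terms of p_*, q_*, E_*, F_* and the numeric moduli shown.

dp_I1/dt = E_Se1 - p_I1 - q_C1/6

bond 1 stroke at J1  (Se1 (Se) sets effort on bond)
bond 0 stroke at J2  (J1 effort already set via bond 1)
bond 2 stroke at I1  (I1 outputs flow p/I1)
bond 3 stroke at J2  (common-f at J2 fixed by 2)
bond 4 stroke at J2  (J2: bond 2 brought flow, rest push out)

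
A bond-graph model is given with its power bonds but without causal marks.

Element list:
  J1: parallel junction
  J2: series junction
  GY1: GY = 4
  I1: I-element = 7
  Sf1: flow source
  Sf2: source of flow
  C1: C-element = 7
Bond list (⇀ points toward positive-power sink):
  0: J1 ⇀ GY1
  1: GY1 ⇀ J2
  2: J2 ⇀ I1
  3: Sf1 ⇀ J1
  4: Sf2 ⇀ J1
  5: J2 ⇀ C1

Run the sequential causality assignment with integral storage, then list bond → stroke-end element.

b0 stroke→J1
b1 stroke→J2
b2 stroke→I1
b3 stroke→Sf1
b4 stroke→Sf2
b5 stroke→J2

b3 |Sf1  (Sf1 (Sf) sets flow on bond)
b4 |Sf2  (Sf2 (Sf) sets flow on bond)
b0 |J1  (J1 needs exactly one e-in)
b1 |J2  (through GY1, causality inverts; strokes same side of GY1)
b2 |I1  (prefer integral on I1)
b5 |J2  (J2: bond 2 brought flow, rest push out)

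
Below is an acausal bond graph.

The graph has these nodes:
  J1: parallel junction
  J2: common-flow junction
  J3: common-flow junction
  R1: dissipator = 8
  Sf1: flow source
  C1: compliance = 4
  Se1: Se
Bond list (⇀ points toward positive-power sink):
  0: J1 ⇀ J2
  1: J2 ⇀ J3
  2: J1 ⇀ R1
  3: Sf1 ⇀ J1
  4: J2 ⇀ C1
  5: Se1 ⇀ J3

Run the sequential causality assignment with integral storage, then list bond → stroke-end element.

bond 0 →J1
bond 1 →J2
bond 2 →R1
bond 3 →Sf1
bond 4 →J2
bond 5 →J3

bond 3 stroke→Sf1  (Sf1: flow source, stroke at near end)
bond 5 stroke→J3  (Se1: effort source, stroke at far end)
bond 1 stroke→J2  (only one flow-in slot at J3)
bond 4 stroke→J2  (C1 integral (e out))
bond 0 stroke→J1  (closing 1-jn rule on J2)
bond 2 stroke→R1  (J1 effort already set via bond 0)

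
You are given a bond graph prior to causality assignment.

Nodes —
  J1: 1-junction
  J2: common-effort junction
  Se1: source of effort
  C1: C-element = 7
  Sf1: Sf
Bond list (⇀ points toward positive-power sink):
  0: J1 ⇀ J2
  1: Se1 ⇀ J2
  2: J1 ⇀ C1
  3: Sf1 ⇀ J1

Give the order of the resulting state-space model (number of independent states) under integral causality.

1  (C1 all integral)

bond 1 stroke→J2  (Se1: effort source, stroke at far end)
bond 3 stroke→Sf1  (Sf1 (Sf) sets flow on bond)
bond 0 stroke→J1  (J1 flow already set via bond 3)
bond 2 stroke→J1  (J1 flow already set via bond 3)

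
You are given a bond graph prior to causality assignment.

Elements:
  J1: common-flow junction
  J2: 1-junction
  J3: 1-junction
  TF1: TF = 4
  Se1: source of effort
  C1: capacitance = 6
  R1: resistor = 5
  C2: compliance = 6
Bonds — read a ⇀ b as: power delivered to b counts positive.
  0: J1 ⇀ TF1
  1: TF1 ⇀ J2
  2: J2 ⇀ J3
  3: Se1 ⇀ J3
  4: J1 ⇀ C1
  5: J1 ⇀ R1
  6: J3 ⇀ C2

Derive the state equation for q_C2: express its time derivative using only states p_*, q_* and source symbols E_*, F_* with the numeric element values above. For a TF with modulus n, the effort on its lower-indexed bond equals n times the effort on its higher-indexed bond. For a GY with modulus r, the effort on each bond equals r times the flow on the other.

dq_C2/dt = 16*E_Se1/5 - 2*q_C1/15 - 8*q_C2/15

β3 |J3  (source Se1 imposes e)
β4 |J1  (C1 outputs effort q/C1)
β6 |J3  (prefer integral on C2)
β2 |J2  (J3 needs exactly one f-in)
β1 |TF1  (J2: last free bond brings flow in)
β0 |J1  (TF1: transformer flips bond 1)
β5 |R1  (J1: last free bond brings flow in)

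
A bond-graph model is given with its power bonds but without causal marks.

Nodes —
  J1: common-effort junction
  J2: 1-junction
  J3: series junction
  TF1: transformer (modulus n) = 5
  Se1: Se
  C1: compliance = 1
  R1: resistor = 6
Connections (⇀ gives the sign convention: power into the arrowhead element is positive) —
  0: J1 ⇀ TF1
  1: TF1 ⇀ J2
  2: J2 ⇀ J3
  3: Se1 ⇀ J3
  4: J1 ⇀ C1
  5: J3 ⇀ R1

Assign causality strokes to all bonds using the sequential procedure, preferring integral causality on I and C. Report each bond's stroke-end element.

bond 0 stroke→TF1
bond 1 stroke→J2
bond 2 stroke→J3
bond 3 stroke→J3
bond 4 stroke→J1
bond 5 stroke→R1

β3 stroke→J3  (source Se1 imposes e)
β4 stroke→J1  (C1 outputs effort q/C1)
β0 stroke→TF1  (J1: bond 4 brought effort, rest push out)
β1 stroke→J2  (TF1 one-in-one-out from 0)
β2 stroke→J3  (only one flow-in slot at J2)
β5 stroke→R1  (J3 needs exactly one f-in)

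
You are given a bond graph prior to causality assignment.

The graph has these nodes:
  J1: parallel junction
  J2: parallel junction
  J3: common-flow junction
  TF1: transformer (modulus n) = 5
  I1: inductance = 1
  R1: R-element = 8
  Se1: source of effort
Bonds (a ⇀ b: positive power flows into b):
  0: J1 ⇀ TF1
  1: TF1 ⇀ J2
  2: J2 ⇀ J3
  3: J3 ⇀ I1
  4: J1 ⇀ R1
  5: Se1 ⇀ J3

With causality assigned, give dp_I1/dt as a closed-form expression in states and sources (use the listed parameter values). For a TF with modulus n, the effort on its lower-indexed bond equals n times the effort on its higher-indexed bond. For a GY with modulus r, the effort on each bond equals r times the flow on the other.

#5 →J3  (Se1 fixes effort; stroke away)
#3 →I1  (I1 integral (f out))
#2 →J3  (common-f at J3 fixed by 3)
#1 →J2  (J2: last free bond brings effort in)
#0 →TF1  (TF TF1: opposite of bond 1)
#4 →J1  (J1 needs exactly one e-in)

dp_I1/dt = E_Se1 - 8*p_I1/25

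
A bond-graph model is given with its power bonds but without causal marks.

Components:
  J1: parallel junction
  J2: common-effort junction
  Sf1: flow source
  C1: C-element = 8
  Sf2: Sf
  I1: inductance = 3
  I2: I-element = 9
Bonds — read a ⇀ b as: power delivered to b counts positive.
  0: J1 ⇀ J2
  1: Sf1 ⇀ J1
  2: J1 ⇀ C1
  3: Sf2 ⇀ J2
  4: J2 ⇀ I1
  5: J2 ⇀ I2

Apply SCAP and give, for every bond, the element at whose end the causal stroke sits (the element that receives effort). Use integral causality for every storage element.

b0 stroke→J2
b1 stroke→Sf1
b2 stroke→J1
b3 stroke→Sf2
b4 stroke→I1
b5 stroke→I2

#1 |Sf1  (source Sf1 imposes f)
#3 |Sf2  (Sf2: flow source, stroke at near end)
#2 |J1  (C1 outputs effort q/C1)
#0 |J2  (0-jn J1 has e-setter on 2)
#4 |I1  (J2: bond 0 brought effort, rest push out)
#5 |I2  (J2: bond 0 brought effort, rest push out)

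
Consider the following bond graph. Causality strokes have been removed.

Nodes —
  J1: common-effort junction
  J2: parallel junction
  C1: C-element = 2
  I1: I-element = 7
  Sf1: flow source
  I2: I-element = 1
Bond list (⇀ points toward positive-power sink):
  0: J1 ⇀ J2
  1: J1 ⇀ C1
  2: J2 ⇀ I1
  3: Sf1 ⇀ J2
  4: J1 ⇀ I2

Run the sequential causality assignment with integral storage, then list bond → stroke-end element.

#3 →Sf1  (Sf1 fixes flow; stroke at Sf1)
#1 →J1  (C1: C, integral causality)
#0 →J2  (0-jn J1 has e-setter on 1)
#4 →I2  (J1 effort already set via bond 1)
#2 →I1  (0-jn J2 has e-setter on 0)

β0 stroke→J2
β1 stroke→J1
β2 stroke→I1
β3 stroke→Sf1
β4 stroke→I2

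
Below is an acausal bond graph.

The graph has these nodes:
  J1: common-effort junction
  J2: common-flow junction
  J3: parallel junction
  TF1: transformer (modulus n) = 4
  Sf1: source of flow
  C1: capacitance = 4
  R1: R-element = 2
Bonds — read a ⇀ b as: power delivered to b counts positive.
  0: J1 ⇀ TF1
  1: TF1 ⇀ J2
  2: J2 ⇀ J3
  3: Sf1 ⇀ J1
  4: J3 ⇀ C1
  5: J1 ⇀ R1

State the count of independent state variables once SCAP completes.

#3 stroke→Sf1  (Sf1 (Sf) sets flow on bond)
#4 stroke→J3  (C1: C, integral causality)
#2 stroke→J2  (0-jn J3 has e-setter on 4)
#1 stroke→TF1  (only one flow-in slot at J2)
#0 stroke→J1  (TF1 one-in-one-out from 1)
#5 stroke→R1  (J1 effort already set via bond 0)

1  (C1 all integral)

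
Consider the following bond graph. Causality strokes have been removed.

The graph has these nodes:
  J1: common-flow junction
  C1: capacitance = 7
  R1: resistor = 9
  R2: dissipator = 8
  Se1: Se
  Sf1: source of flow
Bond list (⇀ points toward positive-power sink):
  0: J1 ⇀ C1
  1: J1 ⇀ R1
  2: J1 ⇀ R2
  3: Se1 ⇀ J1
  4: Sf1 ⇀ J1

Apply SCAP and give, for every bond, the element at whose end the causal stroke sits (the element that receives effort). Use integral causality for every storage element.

#0 →J1
#1 →J1
#2 →J1
#3 →J1
#4 →Sf1

b3 →J1  (Se1: effort source, stroke at far end)
b4 →Sf1  (source Sf1 imposes f)
b0 →J1  (J1 flow already set via bond 4)
b1 →J1  (1-jn J1 has f-setter on 4)
b2 →J1  (common-f at J1 fixed by 4)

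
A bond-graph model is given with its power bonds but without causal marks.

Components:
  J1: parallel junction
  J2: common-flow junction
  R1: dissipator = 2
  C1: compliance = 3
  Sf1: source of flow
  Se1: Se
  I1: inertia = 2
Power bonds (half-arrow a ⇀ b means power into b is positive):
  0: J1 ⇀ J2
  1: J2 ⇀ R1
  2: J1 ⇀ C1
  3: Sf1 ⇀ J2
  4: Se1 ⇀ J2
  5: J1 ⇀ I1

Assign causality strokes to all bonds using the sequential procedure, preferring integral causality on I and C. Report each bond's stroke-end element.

β0 |J2
β1 |J2
β2 |J1
β3 |Sf1
β4 |J2
β5 |I1

β3 →Sf1  (Sf1 (Sf) sets flow on bond)
β4 →J2  (Se1 (Se) sets effort on bond)
β0 →J2  (1-jn J2 has f-setter on 3)
β1 →J2  (J2: bond 3 brought flow, rest push out)
β2 →J1  (C1 integral (e out))
β5 →I1  (J1: bond 2 brought effort, rest push out)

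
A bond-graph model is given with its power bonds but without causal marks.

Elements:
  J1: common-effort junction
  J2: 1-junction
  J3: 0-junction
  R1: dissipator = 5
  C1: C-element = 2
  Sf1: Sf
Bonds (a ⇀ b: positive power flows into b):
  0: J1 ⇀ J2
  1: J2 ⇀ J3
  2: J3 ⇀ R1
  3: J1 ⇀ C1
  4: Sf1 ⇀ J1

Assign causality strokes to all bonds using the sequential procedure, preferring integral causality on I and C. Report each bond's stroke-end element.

#4 →Sf1  (source Sf1 imposes f)
#3 →J1  (C1 integral (e out))
#0 →J2  (J1: bond 3 brought effort, rest push out)
#1 →J3  (closing 1-jn rule on J2)
#2 →R1  (0-jn J3 has e-setter on 1)

#0 →J2
#1 →J3
#2 →R1
#3 →J1
#4 →Sf1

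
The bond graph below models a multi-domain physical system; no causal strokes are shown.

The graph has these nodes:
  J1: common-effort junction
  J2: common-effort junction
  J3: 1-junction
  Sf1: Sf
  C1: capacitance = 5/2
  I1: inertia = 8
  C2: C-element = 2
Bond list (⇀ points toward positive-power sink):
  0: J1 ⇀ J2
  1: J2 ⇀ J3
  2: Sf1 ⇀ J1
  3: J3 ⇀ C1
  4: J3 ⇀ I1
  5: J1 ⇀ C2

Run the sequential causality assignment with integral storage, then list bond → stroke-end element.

#2 →Sf1  (Sf1 (Sf) sets flow on bond)
#3 →J3  (C1 integral (e out))
#4 →I1  (I1 outputs flow p/I1)
#1 →J3  (J3 flow already set via bond 4)
#0 →J2  (only one effort-in slot at J2)
#5 →J1  (closing 0-jn rule on J1)

b0 →J2
b1 →J3
b2 →Sf1
b3 →J3
b4 →I1
b5 →J1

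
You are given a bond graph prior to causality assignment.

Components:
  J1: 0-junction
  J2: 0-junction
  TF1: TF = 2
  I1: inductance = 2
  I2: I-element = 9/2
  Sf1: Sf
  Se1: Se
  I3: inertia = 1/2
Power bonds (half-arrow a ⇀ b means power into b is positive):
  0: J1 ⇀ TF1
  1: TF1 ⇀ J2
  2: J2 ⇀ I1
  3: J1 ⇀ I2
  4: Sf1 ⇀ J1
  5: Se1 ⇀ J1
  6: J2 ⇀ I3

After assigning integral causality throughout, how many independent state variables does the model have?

b4 |Sf1  (source Sf1 imposes f)
b5 |J1  (Se1 (Se) sets effort on bond)
b0 |TF1  (common-e at J1 fixed by 5)
b3 |I2  (0-jn J1 has e-setter on 5)
b1 |J2  (TF1 one-in-one-out from 0)
b2 |I1  (J2 effort already set via bond 1)
b6 |I3  (0-jn J2 has e-setter on 1)

3  (I1, I2, I3 all integral)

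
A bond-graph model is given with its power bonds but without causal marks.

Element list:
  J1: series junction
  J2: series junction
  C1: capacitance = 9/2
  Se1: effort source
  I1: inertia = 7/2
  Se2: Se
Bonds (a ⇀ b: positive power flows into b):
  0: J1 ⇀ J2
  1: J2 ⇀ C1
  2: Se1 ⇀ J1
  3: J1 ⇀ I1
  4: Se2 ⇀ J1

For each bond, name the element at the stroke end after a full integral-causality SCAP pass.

#0 stroke at J1
#1 stroke at J2
#2 stroke at J1
#3 stroke at I1
#4 stroke at J1

β2 stroke at J1  (source Se1 imposes e)
β4 stroke at J1  (Se2: effort source, stroke at far end)
β1 stroke at J2  (prefer integral on C1)
β0 stroke at J1  (closing 1-jn rule on J2)
β3 stroke at I1  (only one flow-in slot at J1)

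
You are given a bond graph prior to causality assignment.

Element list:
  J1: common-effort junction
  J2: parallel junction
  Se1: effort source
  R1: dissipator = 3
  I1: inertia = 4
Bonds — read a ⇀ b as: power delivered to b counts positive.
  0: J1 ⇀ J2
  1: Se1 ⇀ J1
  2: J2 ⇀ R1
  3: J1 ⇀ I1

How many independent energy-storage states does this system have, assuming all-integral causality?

bond 1 |J1  (Se1: effort source, stroke at far end)
bond 0 |J2  (common-e at J1 fixed by 1)
bond 3 |I1  (J1 effort already set via bond 1)
bond 2 |R1  (common-e at J2 fixed by 0)

1  (I1 all integral)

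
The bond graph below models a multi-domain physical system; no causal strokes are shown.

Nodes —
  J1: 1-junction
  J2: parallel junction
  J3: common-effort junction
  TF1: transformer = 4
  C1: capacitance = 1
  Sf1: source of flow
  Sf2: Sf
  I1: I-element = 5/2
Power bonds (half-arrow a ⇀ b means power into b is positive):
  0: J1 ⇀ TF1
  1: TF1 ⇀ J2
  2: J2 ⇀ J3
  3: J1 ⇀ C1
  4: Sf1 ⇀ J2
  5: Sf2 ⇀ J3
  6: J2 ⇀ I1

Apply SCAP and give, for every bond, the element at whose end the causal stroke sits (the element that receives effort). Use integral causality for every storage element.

bond 4 stroke at Sf1  (Sf1 fixes flow; stroke at Sf1)
bond 5 stroke at Sf2  (Sf2 (Sf) sets flow on bond)
bond 2 stroke at J3  (J3: last free bond brings effort in)
bond 3 stroke at J1  (C1: C, integral causality)
bond 0 stroke at TF1  (only one flow-in slot at J1)
bond 1 stroke at J2  (through TF1, causality passes straight; one stroke at TF1)
bond 6 stroke at I1  (common-e at J2 fixed by 1)

#0 stroke→TF1
#1 stroke→J2
#2 stroke→J3
#3 stroke→J1
#4 stroke→Sf1
#5 stroke→Sf2
#6 stroke→I1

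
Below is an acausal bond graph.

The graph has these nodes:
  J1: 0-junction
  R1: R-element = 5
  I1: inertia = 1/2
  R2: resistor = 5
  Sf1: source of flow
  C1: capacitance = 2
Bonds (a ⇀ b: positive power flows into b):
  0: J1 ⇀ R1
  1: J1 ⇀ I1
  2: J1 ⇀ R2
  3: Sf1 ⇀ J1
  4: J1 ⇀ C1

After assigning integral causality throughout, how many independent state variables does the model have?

2  (C1, I1 all integral)

#3 stroke at Sf1  (Sf1 fixes flow; stroke at Sf1)
#1 stroke at I1  (I1 integral (f out))
#4 stroke at J1  (C1 integral (e out))
#0 stroke at R1  (J1: bond 4 brought effort, rest push out)
#2 stroke at R2  (J1: bond 4 brought effort, rest push out)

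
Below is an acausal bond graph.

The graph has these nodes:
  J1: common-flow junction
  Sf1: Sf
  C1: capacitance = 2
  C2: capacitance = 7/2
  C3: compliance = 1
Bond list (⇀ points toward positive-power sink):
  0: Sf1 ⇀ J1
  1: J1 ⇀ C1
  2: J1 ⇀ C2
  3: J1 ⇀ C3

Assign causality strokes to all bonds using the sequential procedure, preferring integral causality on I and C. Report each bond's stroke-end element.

b0 stroke at Sf1  (Sf1 (Sf) sets flow on bond)
b1 stroke at J1  (J1: bond 0 brought flow, rest push out)
b2 stroke at J1  (J1: bond 0 brought flow, rest push out)
b3 stroke at J1  (J1 flow already set via bond 0)

bond 0 stroke→Sf1
bond 1 stroke→J1
bond 2 stroke→J1
bond 3 stroke→J1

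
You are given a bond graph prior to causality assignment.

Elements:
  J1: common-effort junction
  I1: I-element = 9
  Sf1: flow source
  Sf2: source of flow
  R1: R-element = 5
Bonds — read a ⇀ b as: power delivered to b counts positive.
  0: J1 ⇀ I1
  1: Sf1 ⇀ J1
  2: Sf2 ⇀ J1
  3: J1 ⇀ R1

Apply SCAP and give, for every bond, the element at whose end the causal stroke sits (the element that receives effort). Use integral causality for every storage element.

bond 0 stroke→I1
bond 1 stroke→Sf1
bond 2 stroke→Sf2
bond 3 stroke→J1

β1 →Sf1  (Sf1 (Sf) sets flow on bond)
β2 →Sf2  (source Sf2 imposes f)
β0 →I1  (I1: I, integral causality)
β3 →J1  (closing 0-jn rule on J1)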